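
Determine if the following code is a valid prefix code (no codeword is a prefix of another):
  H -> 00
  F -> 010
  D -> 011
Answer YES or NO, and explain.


Checking each pair (does one codeword prefix another?):
  H='00' vs F='010': no prefix
  H='00' vs D='011': no prefix
  F='010' vs H='00': no prefix
  F='010' vs D='011': no prefix
  D='011' vs H='00': no prefix
  D='011' vs F='010': no prefix
No violation found over all pairs.

YES -- this is a valid prefix code. No codeword is a prefix of any other codeword.


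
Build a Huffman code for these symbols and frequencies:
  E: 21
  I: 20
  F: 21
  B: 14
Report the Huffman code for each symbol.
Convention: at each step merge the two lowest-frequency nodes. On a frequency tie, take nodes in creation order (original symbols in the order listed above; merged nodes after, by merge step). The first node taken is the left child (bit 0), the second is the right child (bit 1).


Huffman tree construction:
Step 1: Merge B(14) + I(20) = 34
Step 2: Merge E(21) + F(21) = 42
Step 3: Merge (B+I)(34) + (E+F)(42) = 76
Read each symbol's code off the tree from the root (left child = 0, right child = 1).

Codes:
  E: 10 (length 2)
  I: 01 (length 2)
  F: 11 (length 2)
  B: 00 (length 2)
Average code length: 152/76 = 2.0000 bits/symbol


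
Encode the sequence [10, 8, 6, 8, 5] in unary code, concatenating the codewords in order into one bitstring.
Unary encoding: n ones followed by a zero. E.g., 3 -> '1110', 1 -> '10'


Encode each number as n ones followed by a terminating 0:
  10 -> 11111111110 (11 bits)
  8 -> 111111110 (9 bits)
  6 -> 1111110 (7 bits)
  8 -> 111111110 (9 bits)
  5 -> 111110 (6 bits)
Total length = 11 + 9 + 7 + 9 + 6 = 42 bits.

Unary([10, 8, 6, 8, 5]) = 111111111101111111101111110111111110111110 (42 bits)


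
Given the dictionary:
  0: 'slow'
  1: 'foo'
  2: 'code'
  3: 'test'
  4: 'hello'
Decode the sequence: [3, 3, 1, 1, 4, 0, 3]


Look up each index in the dictionary:
  3 -> 'test'
  3 -> 'test'
  1 -> 'foo'
  1 -> 'foo'
  4 -> 'hello'
  0 -> 'slow'
  3 -> 'test'

Decoded: "test test foo foo hello slow test"


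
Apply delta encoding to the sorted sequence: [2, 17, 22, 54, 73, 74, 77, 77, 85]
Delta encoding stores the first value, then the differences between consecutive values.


First value: 2
Deltas:
  17 - 2 = 15
  22 - 17 = 5
  54 - 22 = 32
  73 - 54 = 19
  74 - 73 = 1
  77 - 74 = 3
  77 - 77 = 0
  85 - 77 = 8


Delta encoded: [2, 15, 5, 32, 19, 1, 3, 0, 8]


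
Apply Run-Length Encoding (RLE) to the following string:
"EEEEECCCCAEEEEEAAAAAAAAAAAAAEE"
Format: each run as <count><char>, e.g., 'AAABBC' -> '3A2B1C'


Scanning runs left to right:
  i=0: run of 'E' x 5 -> '5E'
  i=5: run of 'C' x 4 -> '4C'
  i=9: run of 'A' x 1 -> '1A'
  i=10: run of 'E' x 5 -> '5E'
  i=15: run of 'A' x 13 -> '13A'
  i=28: run of 'E' x 2 -> '2E'

RLE = 5E4C1A5E13A2E


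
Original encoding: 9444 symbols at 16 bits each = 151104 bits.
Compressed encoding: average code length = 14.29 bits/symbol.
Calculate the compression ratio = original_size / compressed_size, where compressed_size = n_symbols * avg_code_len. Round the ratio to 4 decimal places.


original_size = n_symbols * orig_bits = 9444 * 16 = 151104 bits
compressed_size = n_symbols * avg_code_len = 9444 * 14.29 = 134954.76 bits
ratio = original_size / compressed_size = 151104 / 134954.76 = 1.1197

Compression ratio = 1.1197


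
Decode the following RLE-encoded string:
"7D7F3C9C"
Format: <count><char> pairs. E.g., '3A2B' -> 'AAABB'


Expanding each <count><char> pair:
  7D -> 'DDDDDDD'
  7F -> 'FFFFFFF'
  3C -> 'CCC'
  9C -> 'CCCCCCCCC'

Decoded = DDDDDDDFFFFFFFCCCCCCCCCCCC


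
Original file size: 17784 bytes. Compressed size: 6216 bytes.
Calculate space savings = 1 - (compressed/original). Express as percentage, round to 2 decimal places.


ratio = compressed/original = 6216/17784 = 0.349528
savings = 1 - ratio = 1 - 0.349528 = 0.650472
as a percentage: 0.650472 * 100 = 65.05%

Space savings = 1 - 6216/17784 = 65.05%


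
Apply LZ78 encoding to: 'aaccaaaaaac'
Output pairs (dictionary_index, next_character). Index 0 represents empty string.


LZ78 encoding steps:
Dictionary: {0: ''}
Step 1: w='' (idx 0), next='a' -> output (0, 'a'), add 'a' as idx 1
Step 2: w='a' (idx 1), next='c' -> output (1, 'c'), add 'ac' as idx 2
Step 3: w='' (idx 0), next='c' -> output (0, 'c'), add 'c' as idx 3
Step 4: w='a' (idx 1), next='a' -> output (1, 'a'), add 'aa' as idx 4
Step 5: w='aa' (idx 4), next='a' -> output (4, 'a'), add 'aaa' as idx 5
Step 6: w='ac' (idx 2), end of input -> output (2, '')


Encoded: [(0, 'a'), (1, 'c'), (0, 'c'), (1, 'a'), (4, 'a'), (2, '')]


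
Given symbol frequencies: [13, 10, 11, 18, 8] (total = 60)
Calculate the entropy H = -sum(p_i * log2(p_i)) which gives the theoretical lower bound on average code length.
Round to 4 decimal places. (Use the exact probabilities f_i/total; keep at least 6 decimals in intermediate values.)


Per-symbol terms -p_i * log2(p_i) with p_i = f_i/60:
  p = 13/60 = 0.216667: log2(p) = -2.206451, -p*log2(p) = 0.478064
  p = 10/60 = 0.166667: log2(p) = -2.584963, -p*log2(p) = 0.430827
  p = 11/60 = 0.183333: log2(p) = -2.447459, -p*log2(p) = 0.448701
  p = 18/60 = 0.300000: log2(p) = -1.736966, -p*log2(p) = 0.521090
  p = 8/60 = 0.133333: log2(p) = -2.906891, -p*log2(p) = 0.387585
H = 0.478064 + 0.430827 + 0.448701 + 0.521090 + 0.387585 = 2.266267

H = 2.2663 bits/symbol


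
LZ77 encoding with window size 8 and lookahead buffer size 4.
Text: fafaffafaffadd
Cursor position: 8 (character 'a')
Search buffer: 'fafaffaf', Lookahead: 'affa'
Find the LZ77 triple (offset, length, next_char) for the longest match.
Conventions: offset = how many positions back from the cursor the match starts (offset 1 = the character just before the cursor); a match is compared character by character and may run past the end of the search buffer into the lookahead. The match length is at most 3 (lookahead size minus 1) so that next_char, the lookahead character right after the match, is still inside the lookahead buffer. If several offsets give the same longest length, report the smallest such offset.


Try each offset into the search buffer:
  offset=1 (pos 7, char 'f'): match length 0
  offset=2 (pos 6, char 'a'): match length 2
  offset=3 (pos 5, char 'f'): match length 0
  offset=4 (pos 4, char 'f'): match length 0
  offset=5 (pos 3, char 'a'): match length 3
  offset=6 (pos 2, char 'f'): match length 0
  offset=7 (pos 1, char 'a'): match length 2
  offset=8 (pos 0, char 'f'): match length 0
Longest match has length 3 at offset 5.
next_char = character at position 8 + 3 = 11 -> 'a'

Best match: offset=5, length=3 (matching 'aff' starting at position 3)
LZ77 triple: (5, 3, 'a')


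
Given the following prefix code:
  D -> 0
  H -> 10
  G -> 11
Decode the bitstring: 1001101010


Decoding step by step:
Bits 10 -> H
Bits 0 -> D
Bits 11 -> G
Bits 0 -> D
Bits 10 -> H
Bits 10 -> H


Decoded message: HDGDHH


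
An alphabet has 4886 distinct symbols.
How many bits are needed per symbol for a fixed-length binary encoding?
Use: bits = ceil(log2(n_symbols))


log2(4886) = 12.2544
Bracket: 2^12 = 4096 < 4886 <= 2^13 = 8192
So ceil(log2(4886)) = 13

bits = ceil(log2(4886)) = ceil(12.2544) = 13 bits


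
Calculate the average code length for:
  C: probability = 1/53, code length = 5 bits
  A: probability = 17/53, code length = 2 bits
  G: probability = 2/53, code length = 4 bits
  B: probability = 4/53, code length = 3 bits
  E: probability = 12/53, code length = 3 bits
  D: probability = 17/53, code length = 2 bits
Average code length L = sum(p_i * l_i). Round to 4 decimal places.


Weighted contributions p_i * l_i:
  C: (1/53) * 5 = 5/53
  A: (17/53) * 2 = 34/53
  G: (2/53) * 4 = 8/53
  B: (4/53) * 3 = 12/53
  E: (12/53) * 3 = 36/53
  D: (17/53) * 2 = 34/53
Sum = (5 + 34 + 8 + 12 + 36 + 34)/53 = 129/53

L = 129/53 = 2.4340 bits/symbol


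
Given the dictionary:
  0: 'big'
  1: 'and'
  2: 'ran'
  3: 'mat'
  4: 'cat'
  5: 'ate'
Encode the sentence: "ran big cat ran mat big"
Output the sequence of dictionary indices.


Look up each word in the dictionary:
  'ran' -> 2
  'big' -> 0
  'cat' -> 4
  'ran' -> 2
  'mat' -> 3
  'big' -> 0

Encoded: [2, 0, 4, 2, 3, 0]


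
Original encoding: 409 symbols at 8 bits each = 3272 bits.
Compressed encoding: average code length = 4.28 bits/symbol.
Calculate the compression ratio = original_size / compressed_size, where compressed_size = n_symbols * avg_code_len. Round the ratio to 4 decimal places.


original_size = n_symbols * orig_bits = 409 * 8 = 3272 bits
compressed_size = n_symbols * avg_code_len = 409 * 4.28 = 1750.52 bits
ratio = original_size / compressed_size = 3272 / 1750.52 = 1.8692

Compression ratio = 1.8692


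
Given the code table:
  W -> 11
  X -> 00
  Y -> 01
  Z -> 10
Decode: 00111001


Decoding:
00 -> X
11 -> W
10 -> Z
01 -> Y


Result: XWZY


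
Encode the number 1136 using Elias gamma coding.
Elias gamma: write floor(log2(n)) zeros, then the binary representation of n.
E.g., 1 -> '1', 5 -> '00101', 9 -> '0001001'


num_bits = floor(log2(1136)) + 1 = 11
leading_zeros = num_bits - 1 = 10
binary(1136) = 10001110000

Elias gamma(1136) = '0000000000' + '10001110000' = 000000000010001110000 (21 bits)


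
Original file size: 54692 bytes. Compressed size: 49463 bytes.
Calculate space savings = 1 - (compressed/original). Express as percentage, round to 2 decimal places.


ratio = compressed/original = 49463/54692 = 0.904392
savings = 1 - ratio = 1 - 0.904392 = 0.095608
as a percentage: 0.095608 * 100 = 9.56%

Space savings = 1 - 49463/54692 = 9.56%


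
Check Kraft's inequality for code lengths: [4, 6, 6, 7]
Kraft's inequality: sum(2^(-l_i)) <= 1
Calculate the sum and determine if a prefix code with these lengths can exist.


Sum = 2^(-4) + 2^(-6) + 2^(-6) + 2^(-7)
    = 0.0625 + 0.015625 + 0.015625 + 0.0078125
    = 13/128 = 0.1015625
Since 0.1015625 <= 1, Kraft's inequality IS satisfied.
A prefix code with these lengths CAN exist.

Kraft sum = 0.1015625. Satisfied.


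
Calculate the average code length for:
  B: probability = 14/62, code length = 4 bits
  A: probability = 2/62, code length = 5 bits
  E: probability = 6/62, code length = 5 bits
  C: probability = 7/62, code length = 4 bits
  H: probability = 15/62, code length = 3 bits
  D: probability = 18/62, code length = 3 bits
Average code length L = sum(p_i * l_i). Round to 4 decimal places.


Weighted contributions p_i * l_i:
  B: (14/62) * 4 = 56/62
  A: (2/62) * 5 = 10/62
  E: (6/62) * 5 = 30/62
  C: (7/62) * 4 = 28/62
  H: (15/62) * 3 = 45/62
  D: (18/62) * 3 = 54/62
Sum = (56 + 10 + 30 + 28 + 45 + 54)/62 = 223/62

L = 223/62 = 3.5968 bits/symbol


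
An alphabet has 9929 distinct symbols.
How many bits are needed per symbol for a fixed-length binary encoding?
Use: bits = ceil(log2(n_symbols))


log2(9929) = 13.2774
Bracket: 2^13 = 8192 < 9929 <= 2^14 = 16384
So ceil(log2(9929)) = 14

bits = ceil(log2(9929)) = ceil(13.2774) = 14 bits


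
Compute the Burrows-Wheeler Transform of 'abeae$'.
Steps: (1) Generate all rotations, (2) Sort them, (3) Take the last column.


Rotations (sorted):
  0: $abeae -> last char: e
  1: abeae$ -> last char: $
  2: ae$abe -> last char: e
  3: beae$a -> last char: a
  4: e$abea -> last char: a
  5: eae$ab -> last char: b


BWT = e$eaab


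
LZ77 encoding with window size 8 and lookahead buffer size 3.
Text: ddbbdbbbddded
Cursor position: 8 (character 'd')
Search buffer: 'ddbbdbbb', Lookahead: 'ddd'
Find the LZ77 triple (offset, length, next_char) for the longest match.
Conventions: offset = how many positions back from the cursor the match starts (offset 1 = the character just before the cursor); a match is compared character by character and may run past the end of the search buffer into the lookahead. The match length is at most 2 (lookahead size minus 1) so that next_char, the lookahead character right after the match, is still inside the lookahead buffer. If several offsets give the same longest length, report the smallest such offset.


Try each offset into the search buffer:
  offset=1 (pos 7, char 'b'): match length 0
  offset=2 (pos 6, char 'b'): match length 0
  offset=3 (pos 5, char 'b'): match length 0
  offset=4 (pos 4, char 'd'): match length 1
  offset=5 (pos 3, char 'b'): match length 0
  offset=6 (pos 2, char 'b'): match length 0
  offset=7 (pos 1, char 'd'): match length 1
  offset=8 (pos 0, char 'd'): match length 2
Longest match has length 2 at offset 8.
next_char = character at position 8 + 2 = 10 -> 'd'

Best match: offset=8, length=2 (matching 'dd' starting at position 0)
LZ77 triple: (8, 2, 'd')


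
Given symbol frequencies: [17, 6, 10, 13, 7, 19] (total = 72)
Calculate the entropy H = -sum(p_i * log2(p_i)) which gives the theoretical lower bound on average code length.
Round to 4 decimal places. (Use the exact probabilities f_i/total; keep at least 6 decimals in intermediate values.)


Per-symbol terms -p_i * log2(p_i) with p_i = f_i/72:
  p = 17/72 = 0.236111: log2(p) = -2.082462, -p*log2(p) = 0.491692
  p = 6/72 = 0.083333: log2(p) = -3.584963, -p*log2(p) = 0.298747
  p = 10/72 = 0.138889: log2(p) = -2.847997, -p*log2(p) = 0.395555
  p = 13/72 = 0.180556: log2(p) = -2.469485, -p*log2(p) = 0.445879
  p = 7/72 = 0.097222: log2(p) = -3.362570, -p*log2(p) = 0.326917
  p = 19/72 = 0.263889: log2(p) = -1.921997, -p*log2(p) = 0.507194
H = 0.491692 + 0.298747 + 0.395555 + 0.445879 + 0.326917 + 0.507194 = 2.465984

H = 2.466 bits/symbol


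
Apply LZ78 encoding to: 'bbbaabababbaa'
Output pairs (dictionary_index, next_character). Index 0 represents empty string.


LZ78 encoding steps:
Dictionary: {0: ''}
Step 1: w='' (idx 0), next='b' -> output (0, 'b'), add 'b' as idx 1
Step 2: w='b' (idx 1), next='b' -> output (1, 'b'), add 'bb' as idx 2
Step 3: w='' (idx 0), next='a' -> output (0, 'a'), add 'a' as idx 3
Step 4: w='a' (idx 3), next='b' -> output (3, 'b'), add 'ab' as idx 4
Step 5: w='ab' (idx 4), next='a' -> output (4, 'a'), add 'aba' as idx 5
Step 6: w='bb' (idx 2), next='a' -> output (2, 'a'), add 'bba' as idx 6
Step 7: w='a' (idx 3), end of input -> output (3, '')


Encoded: [(0, 'b'), (1, 'b'), (0, 'a'), (3, 'b'), (4, 'a'), (2, 'a'), (3, '')]


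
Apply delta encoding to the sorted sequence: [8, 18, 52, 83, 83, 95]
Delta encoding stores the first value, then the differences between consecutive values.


First value: 8
Deltas:
  18 - 8 = 10
  52 - 18 = 34
  83 - 52 = 31
  83 - 83 = 0
  95 - 83 = 12


Delta encoded: [8, 10, 34, 31, 0, 12]


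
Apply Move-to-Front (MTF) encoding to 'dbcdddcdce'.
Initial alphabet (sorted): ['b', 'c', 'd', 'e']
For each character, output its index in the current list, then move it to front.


MTF encoding:
'd': index 2 in ['b', 'c', 'd', 'e'] -> ['d', 'b', 'c', 'e']
'b': index 1 in ['d', 'b', 'c', 'e'] -> ['b', 'd', 'c', 'e']
'c': index 2 in ['b', 'd', 'c', 'e'] -> ['c', 'b', 'd', 'e']
'd': index 2 in ['c', 'b', 'd', 'e'] -> ['d', 'c', 'b', 'e']
'd': index 0 in ['d', 'c', 'b', 'e'] -> ['d', 'c', 'b', 'e']
'd': index 0 in ['d', 'c', 'b', 'e'] -> ['d', 'c', 'b', 'e']
'c': index 1 in ['d', 'c', 'b', 'e'] -> ['c', 'd', 'b', 'e']
'd': index 1 in ['c', 'd', 'b', 'e'] -> ['d', 'c', 'b', 'e']
'c': index 1 in ['d', 'c', 'b', 'e'] -> ['c', 'd', 'b', 'e']
'e': index 3 in ['c', 'd', 'b', 'e'] -> ['e', 'c', 'd', 'b']


Output: [2, 1, 2, 2, 0, 0, 1, 1, 1, 3]


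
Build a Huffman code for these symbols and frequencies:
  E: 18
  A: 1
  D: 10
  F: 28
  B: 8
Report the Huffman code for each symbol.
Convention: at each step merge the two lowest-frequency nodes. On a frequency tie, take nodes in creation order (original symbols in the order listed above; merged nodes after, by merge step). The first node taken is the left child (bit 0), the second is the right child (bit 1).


Huffman tree construction:
Step 1: Merge A(1) + B(8) = 9
Step 2: Merge (A+B)(9) + D(10) = 19
Step 3: Merge E(18) + ((A+B)+D)(19) = 37
Step 4: Merge F(28) + (E+((A+B)+D))(37) = 65
Read each symbol's code off the tree from the root (left child = 0, right child = 1).

Codes:
  E: 10 (length 2)
  A: 1100 (length 4)
  D: 111 (length 3)
  F: 0 (length 1)
  B: 1101 (length 4)
Average code length: 130/65 = 2.0000 bits/symbol


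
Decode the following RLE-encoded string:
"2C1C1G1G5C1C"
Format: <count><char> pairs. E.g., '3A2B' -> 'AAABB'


Expanding each <count><char> pair:
  2C -> 'CC'
  1C -> 'C'
  1G -> 'G'
  1G -> 'G'
  5C -> 'CCCCC'
  1C -> 'C'

Decoded = CCCGGCCCCCC


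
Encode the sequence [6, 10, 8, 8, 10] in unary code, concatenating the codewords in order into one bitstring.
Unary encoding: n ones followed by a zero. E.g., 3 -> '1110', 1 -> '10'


Encode each number as n ones followed by a terminating 0:
  6 -> 1111110 (7 bits)
  10 -> 11111111110 (11 bits)
  8 -> 111111110 (9 bits)
  8 -> 111111110 (9 bits)
  10 -> 11111111110 (11 bits)
Total length = 7 + 11 + 9 + 9 + 11 = 47 bits.

Unary([6, 10, 8, 8, 10]) = 11111101111111111011111111011111111011111111110 (47 bits)


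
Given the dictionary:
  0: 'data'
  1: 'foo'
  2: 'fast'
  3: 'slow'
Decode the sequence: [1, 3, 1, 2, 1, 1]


Look up each index in the dictionary:
  1 -> 'foo'
  3 -> 'slow'
  1 -> 'foo'
  2 -> 'fast'
  1 -> 'foo'
  1 -> 'foo'

Decoded: "foo slow foo fast foo foo"


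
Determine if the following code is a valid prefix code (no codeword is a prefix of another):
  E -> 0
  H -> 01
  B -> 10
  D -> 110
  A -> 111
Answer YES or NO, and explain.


Checking each pair (does one codeword prefix another?):
  E='0' vs H='01': prefix -- VIOLATION

NO -- this is NOT a valid prefix code. E (0) is a prefix of H (01).


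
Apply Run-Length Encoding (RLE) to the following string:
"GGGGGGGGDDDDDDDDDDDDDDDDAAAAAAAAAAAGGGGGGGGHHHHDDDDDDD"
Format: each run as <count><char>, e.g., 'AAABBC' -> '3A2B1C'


Scanning runs left to right:
  i=0: run of 'G' x 8 -> '8G'
  i=8: run of 'D' x 16 -> '16D'
  i=24: run of 'A' x 11 -> '11A'
  i=35: run of 'G' x 8 -> '8G'
  i=43: run of 'H' x 4 -> '4H'
  i=47: run of 'D' x 7 -> '7D'

RLE = 8G16D11A8G4H7D


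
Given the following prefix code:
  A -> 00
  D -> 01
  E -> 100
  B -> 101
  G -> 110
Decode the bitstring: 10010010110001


Decoding step by step:
Bits 100 -> E
Bits 100 -> E
Bits 101 -> B
Bits 100 -> E
Bits 01 -> D


Decoded message: EEBED


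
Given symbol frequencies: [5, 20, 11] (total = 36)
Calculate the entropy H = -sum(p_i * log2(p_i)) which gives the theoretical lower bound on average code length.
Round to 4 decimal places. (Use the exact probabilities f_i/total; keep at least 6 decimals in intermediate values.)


Per-symbol terms -p_i * log2(p_i) with p_i = f_i/36:
  p = 5/36 = 0.138889: log2(p) = -2.847997, -p*log2(p) = 0.395555
  p = 20/36 = 0.555556: log2(p) = -0.847997, -p*log2(p) = 0.471109
  p = 11/36 = 0.305556: log2(p) = -1.710493, -p*log2(p) = 0.522651
H = 0.395555 + 0.471109 + 0.522651 = 1.389315

H = 1.3893 bits/symbol


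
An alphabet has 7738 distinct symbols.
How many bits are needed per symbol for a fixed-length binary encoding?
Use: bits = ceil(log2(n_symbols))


log2(7738) = 12.9177
Bracket: 2^12 = 4096 < 7738 <= 2^13 = 8192
So ceil(log2(7738)) = 13

bits = ceil(log2(7738)) = ceil(12.9177) = 13 bits


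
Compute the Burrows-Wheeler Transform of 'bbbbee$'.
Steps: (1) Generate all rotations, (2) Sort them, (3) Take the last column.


Rotations (sorted):
  0: $bbbbee -> last char: e
  1: bbbbee$ -> last char: $
  2: bbbee$b -> last char: b
  3: bbee$bb -> last char: b
  4: bee$bbb -> last char: b
  5: e$bbbbe -> last char: e
  6: ee$bbbb -> last char: b


BWT = e$bbbeb


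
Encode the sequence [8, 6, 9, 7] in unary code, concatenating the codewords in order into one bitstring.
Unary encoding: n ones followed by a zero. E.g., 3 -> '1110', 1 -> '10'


Encode each number as n ones followed by a terminating 0:
  8 -> 111111110 (9 bits)
  6 -> 1111110 (7 bits)
  9 -> 1111111110 (10 bits)
  7 -> 11111110 (8 bits)
Total length = 9 + 7 + 10 + 8 = 34 bits.

Unary([8, 6, 9, 7]) = 1111111101111110111111111011111110 (34 bits)


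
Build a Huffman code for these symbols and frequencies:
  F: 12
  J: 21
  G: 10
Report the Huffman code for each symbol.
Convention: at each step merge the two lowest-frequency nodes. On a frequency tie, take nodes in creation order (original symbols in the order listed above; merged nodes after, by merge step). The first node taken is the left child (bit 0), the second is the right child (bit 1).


Huffman tree construction:
Step 1: Merge G(10) + F(12) = 22
Step 2: Merge J(21) + (G+F)(22) = 43
Read each symbol's code off the tree from the root (left child = 0, right child = 1).

Codes:
  F: 11 (length 2)
  J: 0 (length 1)
  G: 10 (length 2)
Average code length: 65/43 = 1.5116 bits/symbol


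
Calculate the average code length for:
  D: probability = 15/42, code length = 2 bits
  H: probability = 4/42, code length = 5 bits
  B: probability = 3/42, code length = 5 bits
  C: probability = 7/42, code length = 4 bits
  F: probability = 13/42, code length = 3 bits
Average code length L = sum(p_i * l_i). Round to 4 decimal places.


Weighted contributions p_i * l_i:
  D: (15/42) * 2 = 30/42
  H: (4/42) * 5 = 20/42
  B: (3/42) * 5 = 15/42
  C: (7/42) * 4 = 28/42
  F: (13/42) * 3 = 39/42
Sum = (30 + 20 + 15 + 28 + 39)/42 = 132/42

L = 132/42 = 3.1429 bits/symbol


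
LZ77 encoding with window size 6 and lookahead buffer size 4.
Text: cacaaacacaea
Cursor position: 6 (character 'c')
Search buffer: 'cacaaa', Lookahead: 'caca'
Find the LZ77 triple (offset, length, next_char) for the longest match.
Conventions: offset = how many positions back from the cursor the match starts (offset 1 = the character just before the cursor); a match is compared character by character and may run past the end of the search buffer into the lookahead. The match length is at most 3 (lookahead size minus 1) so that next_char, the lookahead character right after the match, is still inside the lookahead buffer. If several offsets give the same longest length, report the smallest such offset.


Try each offset into the search buffer:
  offset=1 (pos 5, char 'a'): match length 0
  offset=2 (pos 4, char 'a'): match length 0
  offset=3 (pos 3, char 'a'): match length 0
  offset=4 (pos 2, char 'c'): match length 2
  offset=5 (pos 1, char 'a'): match length 0
  offset=6 (pos 0, char 'c'): match length 3
Longest match has length 3 at offset 6.
next_char = character at position 6 + 3 = 9 -> 'a'

Best match: offset=6, length=3 (matching 'cac' starting at position 0)
LZ77 triple: (6, 3, 'a')


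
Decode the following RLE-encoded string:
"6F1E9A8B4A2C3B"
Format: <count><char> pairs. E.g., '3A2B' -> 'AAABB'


Expanding each <count><char> pair:
  6F -> 'FFFFFF'
  1E -> 'E'
  9A -> 'AAAAAAAAA'
  8B -> 'BBBBBBBB'
  4A -> 'AAAA'
  2C -> 'CC'
  3B -> 'BBB'

Decoded = FFFFFFEAAAAAAAAABBBBBBBBAAAACCBBB


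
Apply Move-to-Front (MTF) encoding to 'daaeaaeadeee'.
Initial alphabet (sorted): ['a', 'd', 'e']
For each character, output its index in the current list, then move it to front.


MTF encoding:
'd': index 1 in ['a', 'd', 'e'] -> ['d', 'a', 'e']
'a': index 1 in ['d', 'a', 'e'] -> ['a', 'd', 'e']
'a': index 0 in ['a', 'd', 'e'] -> ['a', 'd', 'e']
'e': index 2 in ['a', 'd', 'e'] -> ['e', 'a', 'd']
'a': index 1 in ['e', 'a', 'd'] -> ['a', 'e', 'd']
'a': index 0 in ['a', 'e', 'd'] -> ['a', 'e', 'd']
'e': index 1 in ['a', 'e', 'd'] -> ['e', 'a', 'd']
'a': index 1 in ['e', 'a', 'd'] -> ['a', 'e', 'd']
'd': index 2 in ['a', 'e', 'd'] -> ['d', 'a', 'e']
'e': index 2 in ['d', 'a', 'e'] -> ['e', 'd', 'a']
'e': index 0 in ['e', 'd', 'a'] -> ['e', 'd', 'a']
'e': index 0 in ['e', 'd', 'a'] -> ['e', 'd', 'a']


Output: [1, 1, 0, 2, 1, 0, 1, 1, 2, 2, 0, 0]


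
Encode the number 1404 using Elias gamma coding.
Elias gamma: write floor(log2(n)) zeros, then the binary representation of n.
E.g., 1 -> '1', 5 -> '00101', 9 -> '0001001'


num_bits = floor(log2(1404)) + 1 = 11
leading_zeros = num_bits - 1 = 10
binary(1404) = 10101111100

Elias gamma(1404) = '0000000000' + '10101111100' = 000000000010101111100 (21 bits)


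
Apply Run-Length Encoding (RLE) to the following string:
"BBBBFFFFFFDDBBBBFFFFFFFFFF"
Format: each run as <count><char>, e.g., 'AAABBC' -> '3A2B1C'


Scanning runs left to right:
  i=0: run of 'B' x 4 -> '4B'
  i=4: run of 'F' x 6 -> '6F'
  i=10: run of 'D' x 2 -> '2D'
  i=12: run of 'B' x 4 -> '4B'
  i=16: run of 'F' x 10 -> '10F'

RLE = 4B6F2D4B10F


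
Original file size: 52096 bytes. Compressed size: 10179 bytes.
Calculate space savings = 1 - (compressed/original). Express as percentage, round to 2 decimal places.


ratio = compressed/original = 10179/52096 = 0.195389
savings = 1 - ratio = 1 - 0.195389 = 0.804611
as a percentage: 0.804611 * 100 = 80.46%

Space savings = 1 - 10179/52096 = 80.46%


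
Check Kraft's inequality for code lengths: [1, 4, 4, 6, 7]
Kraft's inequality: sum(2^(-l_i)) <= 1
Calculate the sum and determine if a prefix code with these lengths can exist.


Sum = 2^(-1) + 2^(-4) + 2^(-4) + 2^(-6) + 2^(-7)
    = 0.5 + 0.0625 + 0.0625 + 0.015625 + 0.0078125
    = 83/128 = 0.6484375
Since 0.6484375 <= 1, Kraft's inequality IS satisfied.
A prefix code with these lengths CAN exist.

Kraft sum = 0.6484375. Satisfied.


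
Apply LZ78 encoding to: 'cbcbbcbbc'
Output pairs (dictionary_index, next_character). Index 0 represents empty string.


LZ78 encoding steps:
Dictionary: {0: ''}
Step 1: w='' (idx 0), next='c' -> output (0, 'c'), add 'c' as idx 1
Step 2: w='' (idx 0), next='b' -> output (0, 'b'), add 'b' as idx 2
Step 3: w='c' (idx 1), next='b' -> output (1, 'b'), add 'cb' as idx 3
Step 4: w='b' (idx 2), next='c' -> output (2, 'c'), add 'bc' as idx 4
Step 5: w='b' (idx 2), next='b' -> output (2, 'b'), add 'bb' as idx 5
Step 6: w='c' (idx 1), end of input -> output (1, '')


Encoded: [(0, 'c'), (0, 'b'), (1, 'b'), (2, 'c'), (2, 'b'), (1, '')]


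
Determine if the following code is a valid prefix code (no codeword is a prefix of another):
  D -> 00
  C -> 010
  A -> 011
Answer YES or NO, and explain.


Checking each pair (does one codeword prefix another?):
  D='00' vs C='010': no prefix
  D='00' vs A='011': no prefix
  C='010' vs D='00': no prefix
  C='010' vs A='011': no prefix
  A='011' vs D='00': no prefix
  A='011' vs C='010': no prefix
No violation found over all pairs.

YES -- this is a valid prefix code. No codeword is a prefix of any other codeword.


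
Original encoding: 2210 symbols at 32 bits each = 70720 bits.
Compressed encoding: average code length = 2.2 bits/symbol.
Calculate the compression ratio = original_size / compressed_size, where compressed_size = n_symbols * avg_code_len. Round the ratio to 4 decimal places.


original_size = n_symbols * orig_bits = 2210 * 32 = 70720 bits
compressed_size = n_symbols * avg_code_len = 2210 * 2.2 = 4862.0 bits
ratio = original_size / compressed_size = 70720 / 4862.0 = 14.5455

Compression ratio = 14.5455


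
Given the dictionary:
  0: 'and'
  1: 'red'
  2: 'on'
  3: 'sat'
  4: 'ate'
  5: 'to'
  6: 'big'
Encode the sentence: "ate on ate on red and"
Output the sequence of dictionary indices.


Look up each word in the dictionary:
  'ate' -> 4
  'on' -> 2
  'ate' -> 4
  'on' -> 2
  'red' -> 1
  'and' -> 0

Encoded: [4, 2, 4, 2, 1, 0]


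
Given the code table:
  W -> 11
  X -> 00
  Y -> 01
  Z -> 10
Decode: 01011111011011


Decoding:
01 -> Y
01 -> Y
11 -> W
11 -> W
01 -> Y
10 -> Z
11 -> W


Result: YYWWYZW


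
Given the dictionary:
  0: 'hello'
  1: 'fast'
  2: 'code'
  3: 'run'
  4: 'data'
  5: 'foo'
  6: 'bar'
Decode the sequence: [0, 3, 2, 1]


Look up each index in the dictionary:
  0 -> 'hello'
  3 -> 'run'
  2 -> 'code'
  1 -> 'fast'

Decoded: "hello run code fast"


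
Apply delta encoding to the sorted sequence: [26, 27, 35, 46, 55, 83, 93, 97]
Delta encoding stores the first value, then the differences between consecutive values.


First value: 26
Deltas:
  27 - 26 = 1
  35 - 27 = 8
  46 - 35 = 11
  55 - 46 = 9
  83 - 55 = 28
  93 - 83 = 10
  97 - 93 = 4


Delta encoded: [26, 1, 8, 11, 9, 28, 10, 4]


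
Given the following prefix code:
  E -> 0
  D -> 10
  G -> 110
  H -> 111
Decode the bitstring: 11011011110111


Decoding step by step:
Bits 110 -> G
Bits 110 -> G
Bits 111 -> H
Bits 10 -> D
Bits 111 -> H


Decoded message: GGHDH


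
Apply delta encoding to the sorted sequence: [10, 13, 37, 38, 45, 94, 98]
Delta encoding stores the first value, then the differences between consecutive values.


First value: 10
Deltas:
  13 - 10 = 3
  37 - 13 = 24
  38 - 37 = 1
  45 - 38 = 7
  94 - 45 = 49
  98 - 94 = 4


Delta encoded: [10, 3, 24, 1, 7, 49, 4]


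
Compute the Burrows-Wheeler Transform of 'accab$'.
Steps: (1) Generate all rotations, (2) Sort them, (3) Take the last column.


Rotations (sorted):
  0: $accab -> last char: b
  1: ab$acc -> last char: c
  2: accab$ -> last char: $
  3: b$acca -> last char: a
  4: cab$ac -> last char: c
  5: ccab$a -> last char: a


BWT = bc$aca


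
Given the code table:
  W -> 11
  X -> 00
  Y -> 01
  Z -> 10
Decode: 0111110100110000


Decoding:
01 -> Y
11 -> W
11 -> W
01 -> Y
00 -> X
11 -> W
00 -> X
00 -> X


Result: YWWYXWXX


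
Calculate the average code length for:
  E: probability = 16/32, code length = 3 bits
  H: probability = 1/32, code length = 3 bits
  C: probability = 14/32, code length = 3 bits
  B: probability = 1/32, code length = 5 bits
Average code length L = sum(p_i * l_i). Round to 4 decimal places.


Weighted contributions p_i * l_i:
  E: (16/32) * 3 = 48/32
  H: (1/32) * 3 = 3/32
  C: (14/32) * 3 = 42/32
  B: (1/32) * 5 = 5/32
Sum = (48 + 3 + 42 + 5)/32 = 98/32

L = 98/32 = 3.0625 bits/symbol


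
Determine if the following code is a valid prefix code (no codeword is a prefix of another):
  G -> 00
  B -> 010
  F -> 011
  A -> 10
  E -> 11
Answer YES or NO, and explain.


Checking each pair (does one codeword prefix another?):
  G='00' vs B='010': no prefix
  G='00' vs F='011': no prefix
  G='00' vs A='10': no prefix
  G='00' vs E='11': no prefix
  B='010' vs G='00': no prefix
  B='010' vs F='011': no prefix
  B='010' vs A='10': no prefix
  B='010' vs E='11': no prefix
  F='011' vs G='00': no prefix
  F='011' vs B='010': no prefix
  F='011' vs A='10': no prefix
  F='011' vs E='11': no prefix
  A='10' vs G='00': no prefix
  A='10' vs B='010': no prefix
  A='10' vs F='011': no prefix
  A='10' vs E='11': no prefix
  E='11' vs G='00': no prefix
  E='11' vs B='010': no prefix
  E='11' vs F='011': no prefix
  E='11' vs A='10': no prefix
No violation found over all pairs.

YES -- this is a valid prefix code. No codeword is a prefix of any other codeword.


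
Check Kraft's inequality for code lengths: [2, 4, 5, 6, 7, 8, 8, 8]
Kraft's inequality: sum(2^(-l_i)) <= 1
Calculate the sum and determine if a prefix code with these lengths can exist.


Sum = 2^(-2) + 2^(-4) + 2^(-5) + 2^(-6) + 2^(-7) + 2^(-8) + 2^(-8) + 2^(-8)
    = 0.25 + 0.0625 + 0.03125 + 0.015625 + 0.0078125 + 0.00390625 + 0.00390625 + 0.00390625
    = 97/256 = 0.37890625
Since 0.37890625 <= 1, Kraft's inequality IS satisfied.
A prefix code with these lengths CAN exist.

Kraft sum = 0.37890625. Satisfied.


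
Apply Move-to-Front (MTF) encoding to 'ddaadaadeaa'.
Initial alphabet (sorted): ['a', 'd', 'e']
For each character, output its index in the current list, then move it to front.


MTF encoding:
'd': index 1 in ['a', 'd', 'e'] -> ['d', 'a', 'e']
'd': index 0 in ['d', 'a', 'e'] -> ['d', 'a', 'e']
'a': index 1 in ['d', 'a', 'e'] -> ['a', 'd', 'e']
'a': index 0 in ['a', 'd', 'e'] -> ['a', 'd', 'e']
'd': index 1 in ['a', 'd', 'e'] -> ['d', 'a', 'e']
'a': index 1 in ['d', 'a', 'e'] -> ['a', 'd', 'e']
'a': index 0 in ['a', 'd', 'e'] -> ['a', 'd', 'e']
'd': index 1 in ['a', 'd', 'e'] -> ['d', 'a', 'e']
'e': index 2 in ['d', 'a', 'e'] -> ['e', 'd', 'a']
'a': index 2 in ['e', 'd', 'a'] -> ['a', 'e', 'd']
'a': index 0 in ['a', 'e', 'd'] -> ['a', 'e', 'd']


Output: [1, 0, 1, 0, 1, 1, 0, 1, 2, 2, 0]


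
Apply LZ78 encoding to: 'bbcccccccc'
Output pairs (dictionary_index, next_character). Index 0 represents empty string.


LZ78 encoding steps:
Dictionary: {0: ''}
Step 1: w='' (idx 0), next='b' -> output (0, 'b'), add 'b' as idx 1
Step 2: w='b' (idx 1), next='c' -> output (1, 'c'), add 'bc' as idx 2
Step 3: w='' (idx 0), next='c' -> output (0, 'c'), add 'c' as idx 3
Step 4: w='c' (idx 3), next='c' -> output (3, 'c'), add 'cc' as idx 4
Step 5: w='cc' (idx 4), next='c' -> output (4, 'c'), add 'ccc' as idx 5
Step 6: w='c' (idx 3), end of input -> output (3, '')


Encoded: [(0, 'b'), (1, 'c'), (0, 'c'), (3, 'c'), (4, 'c'), (3, '')]


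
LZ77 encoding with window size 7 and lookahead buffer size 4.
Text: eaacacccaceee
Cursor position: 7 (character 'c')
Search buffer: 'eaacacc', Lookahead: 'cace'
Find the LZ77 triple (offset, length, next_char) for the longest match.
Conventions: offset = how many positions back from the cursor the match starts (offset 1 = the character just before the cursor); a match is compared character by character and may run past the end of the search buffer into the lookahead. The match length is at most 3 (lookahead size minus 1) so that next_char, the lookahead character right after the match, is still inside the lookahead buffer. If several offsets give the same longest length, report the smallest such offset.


Try each offset into the search buffer:
  offset=1 (pos 6, char 'c'): match length 1
  offset=2 (pos 5, char 'c'): match length 1
  offset=3 (pos 4, char 'a'): match length 0
  offset=4 (pos 3, char 'c'): match length 3
  offset=5 (pos 2, char 'a'): match length 0
  offset=6 (pos 1, char 'a'): match length 0
  offset=7 (pos 0, char 'e'): match length 0
Longest match has length 3 at offset 4.
next_char = character at position 7 + 3 = 10 -> 'e'

Best match: offset=4, length=3 (matching 'cac' starting at position 3)
LZ77 triple: (4, 3, 'e')


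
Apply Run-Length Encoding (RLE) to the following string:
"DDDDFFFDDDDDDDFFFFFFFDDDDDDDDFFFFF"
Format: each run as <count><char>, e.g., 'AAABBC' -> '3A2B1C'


Scanning runs left to right:
  i=0: run of 'D' x 4 -> '4D'
  i=4: run of 'F' x 3 -> '3F'
  i=7: run of 'D' x 7 -> '7D'
  i=14: run of 'F' x 7 -> '7F'
  i=21: run of 'D' x 8 -> '8D'
  i=29: run of 'F' x 5 -> '5F'

RLE = 4D3F7D7F8D5F


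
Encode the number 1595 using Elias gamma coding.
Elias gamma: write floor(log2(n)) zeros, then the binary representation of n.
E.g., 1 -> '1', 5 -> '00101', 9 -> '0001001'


num_bits = floor(log2(1595)) + 1 = 11
leading_zeros = num_bits - 1 = 10
binary(1595) = 11000111011

Elias gamma(1595) = '0000000000' + '11000111011' = 000000000011000111011 (21 bits)


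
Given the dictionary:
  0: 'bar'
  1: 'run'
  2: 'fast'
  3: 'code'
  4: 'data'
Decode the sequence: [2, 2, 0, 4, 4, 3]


Look up each index in the dictionary:
  2 -> 'fast'
  2 -> 'fast'
  0 -> 'bar'
  4 -> 'data'
  4 -> 'data'
  3 -> 'code'

Decoded: "fast fast bar data data code"


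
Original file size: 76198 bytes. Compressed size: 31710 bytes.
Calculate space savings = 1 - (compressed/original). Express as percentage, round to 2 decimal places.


ratio = compressed/original = 31710/76198 = 0.416153
savings = 1 - ratio = 1 - 0.416153 = 0.583847
as a percentage: 0.583847 * 100 = 58.38%

Space savings = 1 - 31710/76198 = 58.38%


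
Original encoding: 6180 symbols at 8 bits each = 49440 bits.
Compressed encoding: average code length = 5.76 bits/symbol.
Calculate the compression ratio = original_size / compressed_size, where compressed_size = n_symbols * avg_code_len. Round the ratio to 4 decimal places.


original_size = n_symbols * orig_bits = 6180 * 8 = 49440 bits
compressed_size = n_symbols * avg_code_len = 6180 * 5.76 = 35596.8 bits
ratio = original_size / compressed_size = 49440 / 35596.8 = 1.3889

Compression ratio = 1.3889


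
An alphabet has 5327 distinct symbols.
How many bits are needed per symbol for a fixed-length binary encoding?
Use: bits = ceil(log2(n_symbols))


log2(5327) = 12.3791
Bracket: 2^12 = 4096 < 5327 <= 2^13 = 8192
So ceil(log2(5327)) = 13

bits = ceil(log2(5327)) = ceil(12.3791) = 13 bits


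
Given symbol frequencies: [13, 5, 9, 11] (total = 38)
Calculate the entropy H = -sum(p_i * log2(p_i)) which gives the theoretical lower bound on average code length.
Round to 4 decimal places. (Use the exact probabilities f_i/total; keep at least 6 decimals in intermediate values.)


Per-symbol terms -p_i * log2(p_i) with p_i = f_i/38:
  p = 13/38 = 0.342105: log2(p) = -1.547488, -p*log2(p) = 0.529404
  p = 5/38 = 0.131579: log2(p) = -2.925999, -p*log2(p) = 0.385000
  p = 9/38 = 0.236842: log2(p) = -2.078003, -p*log2(p) = 0.492158
  p = 11/38 = 0.289474: log2(p) = -1.788496, -p*log2(p) = 0.517722
H = 0.529404 + 0.385000 + 0.492158 + 0.517722 = 1.924284

H = 1.9243 bits/symbol


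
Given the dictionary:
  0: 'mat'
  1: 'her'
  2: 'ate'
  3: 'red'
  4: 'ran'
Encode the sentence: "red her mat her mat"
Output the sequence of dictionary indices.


Look up each word in the dictionary:
  'red' -> 3
  'her' -> 1
  'mat' -> 0
  'her' -> 1
  'mat' -> 0

Encoded: [3, 1, 0, 1, 0]


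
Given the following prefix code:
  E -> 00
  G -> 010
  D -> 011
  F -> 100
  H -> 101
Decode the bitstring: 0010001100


Decoding step by step:
Bits 00 -> E
Bits 100 -> F
Bits 011 -> D
Bits 00 -> E


Decoded message: EFDE


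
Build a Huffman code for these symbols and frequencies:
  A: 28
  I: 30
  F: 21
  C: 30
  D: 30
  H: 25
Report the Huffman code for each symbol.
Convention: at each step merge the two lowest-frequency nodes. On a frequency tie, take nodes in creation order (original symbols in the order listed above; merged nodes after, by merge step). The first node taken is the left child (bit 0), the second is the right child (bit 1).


Huffman tree construction:
Step 1: Merge F(21) + H(25) = 46
Step 2: Merge A(28) + I(30) = 58
Step 3: Merge C(30) + D(30) = 60
Step 4: Merge (F+H)(46) + (A+I)(58) = 104
Step 5: Merge (C+D)(60) + ((F+H)+(A+I))(104) = 164
Read each symbol's code off the tree from the root (left child = 0, right child = 1).

Codes:
  A: 110 (length 3)
  I: 111 (length 3)
  F: 100 (length 3)
  C: 00 (length 2)
  D: 01 (length 2)
  H: 101 (length 3)
Average code length: 432/164 = 2.6341 bits/symbol


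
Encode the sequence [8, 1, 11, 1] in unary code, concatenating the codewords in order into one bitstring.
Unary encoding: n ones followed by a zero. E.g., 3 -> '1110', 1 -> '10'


Encode each number as n ones followed by a terminating 0:
  8 -> 111111110 (9 bits)
  1 -> 10 (2 bits)
  11 -> 111111111110 (12 bits)
  1 -> 10 (2 bits)
Total length = 9 + 2 + 12 + 2 = 25 bits.

Unary([8, 1, 11, 1]) = 1111111101011111111111010 (25 bits)


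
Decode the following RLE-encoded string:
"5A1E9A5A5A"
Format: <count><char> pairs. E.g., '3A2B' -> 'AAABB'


Expanding each <count><char> pair:
  5A -> 'AAAAA'
  1E -> 'E'
  9A -> 'AAAAAAAAA'
  5A -> 'AAAAA'
  5A -> 'AAAAA'

Decoded = AAAAAEAAAAAAAAAAAAAAAAAAA


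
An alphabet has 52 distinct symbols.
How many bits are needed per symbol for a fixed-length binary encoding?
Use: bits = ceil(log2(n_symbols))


log2(52) = 5.7004
Bracket: 2^5 = 32 < 52 <= 2^6 = 64
So ceil(log2(52)) = 6

bits = ceil(log2(52)) = ceil(5.7004) = 6 bits


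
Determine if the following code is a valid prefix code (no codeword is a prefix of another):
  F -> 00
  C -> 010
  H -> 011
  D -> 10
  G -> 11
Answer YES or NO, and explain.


Checking each pair (does one codeword prefix another?):
  F='00' vs C='010': no prefix
  F='00' vs H='011': no prefix
  F='00' vs D='10': no prefix
  F='00' vs G='11': no prefix
  C='010' vs F='00': no prefix
  C='010' vs H='011': no prefix
  C='010' vs D='10': no prefix
  C='010' vs G='11': no prefix
  H='011' vs F='00': no prefix
  H='011' vs C='010': no prefix
  H='011' vs D='10': no prefix
  H='011' vs G='11': no prefix
  D='10' vs F='00': no prefix
  D='10' vs C='010': no prefix
  D='10' vs H='011': no prefix
  D='10' vs G='11': no prefix
  G='11' vs F='00': no prefix
  G='11' vs C='010': no prefix
  G='11' vs H='011': no prefix
  G='11' vs D='10': no prefix
No violation found over all pairs.

YES -- this is a valid prefix code. No codeword is a prefix of any other codeword.
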